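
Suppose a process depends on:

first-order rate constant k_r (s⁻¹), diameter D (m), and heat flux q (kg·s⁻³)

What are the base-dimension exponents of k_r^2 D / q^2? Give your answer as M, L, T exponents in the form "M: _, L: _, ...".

Collect each base-dimension exponent across the product:
  M: 2·(0) + (0) − 2·(1) = -2
  L: 2·(0) + (1) − 2·(0) = 1
  T: 2·(-1) + (0) − 2·(-3) = 4
So the dimensions are [M⁻² L T⁴].

M: -2, L: 1, T: 4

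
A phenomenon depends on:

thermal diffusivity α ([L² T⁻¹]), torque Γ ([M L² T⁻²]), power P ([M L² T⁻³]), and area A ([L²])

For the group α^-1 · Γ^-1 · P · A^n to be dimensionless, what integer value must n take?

1

Balance the L exponent: (2)·n from A, plus −(2) − (2) + (2) = -2 from the rest, must sum to zero.
2n − 2 = 0, so n = 1.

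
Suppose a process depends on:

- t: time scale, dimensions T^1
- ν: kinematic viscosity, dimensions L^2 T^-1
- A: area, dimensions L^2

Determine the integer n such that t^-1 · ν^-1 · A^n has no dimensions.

1

Balance the L exponent: (2)·n from A, plus −(0) − (2) = -2 from the rest, must sum to zero.
2n − 2 = 0, so n = 1.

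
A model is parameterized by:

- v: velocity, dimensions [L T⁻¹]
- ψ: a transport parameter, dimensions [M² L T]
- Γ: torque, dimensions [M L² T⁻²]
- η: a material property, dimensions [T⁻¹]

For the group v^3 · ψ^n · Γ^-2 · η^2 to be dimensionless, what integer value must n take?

Balance the M exponent: (2)·n from ψ, plus 3·(0) − 2·(1) + 2·(0) = -2 from the rest, must sum to zero.
2n − 2 = 0, so n = 1.

1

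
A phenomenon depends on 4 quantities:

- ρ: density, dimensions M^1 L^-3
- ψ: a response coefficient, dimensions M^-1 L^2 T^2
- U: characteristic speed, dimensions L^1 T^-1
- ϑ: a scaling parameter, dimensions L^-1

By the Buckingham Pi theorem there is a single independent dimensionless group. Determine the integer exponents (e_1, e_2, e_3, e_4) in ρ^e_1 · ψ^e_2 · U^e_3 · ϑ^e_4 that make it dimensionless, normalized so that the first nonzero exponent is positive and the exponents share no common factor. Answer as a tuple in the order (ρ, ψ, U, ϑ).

M: e_1·(1) + e_2·(-1) + e_3·(0) + e_4·(0) = 0
L: e_1·(-3) + e_2·(2) + e_3·(1) + e_4·(-1) = 0
T: e_1·(0) + e_2·(2) + e_3·(-1) + e_4·(0) = 0
Solving this homogeneous linear system for the smallest-integer solution (first nonzero entry positive) gives (1, 1, 2, 1).

(1, 1, 2, 1)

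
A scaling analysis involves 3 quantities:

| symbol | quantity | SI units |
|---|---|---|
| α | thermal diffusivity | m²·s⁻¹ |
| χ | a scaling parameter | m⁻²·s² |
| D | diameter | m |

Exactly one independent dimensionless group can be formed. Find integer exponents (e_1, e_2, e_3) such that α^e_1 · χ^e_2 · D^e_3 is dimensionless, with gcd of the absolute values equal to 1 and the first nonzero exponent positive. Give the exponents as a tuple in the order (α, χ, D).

L: e_1·(2) + e_2·(-2) + e_3·(1) = 0
T: e_1·(-1) + e_2·(2) + e_3·(0) = 0
Solving this homogeneous linear system for the smallest-integer solution (first nonzero entry positive) gives (2, 1, -2).

(2, 1, -2)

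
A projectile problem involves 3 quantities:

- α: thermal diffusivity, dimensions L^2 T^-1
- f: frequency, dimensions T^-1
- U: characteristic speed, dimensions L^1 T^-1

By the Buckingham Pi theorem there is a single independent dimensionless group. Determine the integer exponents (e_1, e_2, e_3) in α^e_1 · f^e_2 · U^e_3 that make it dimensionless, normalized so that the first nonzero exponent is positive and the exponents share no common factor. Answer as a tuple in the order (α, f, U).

(1, 1, -2)

L: e_1·(2) + e_2·(0) + e_3·(1) = 0
T: e_1·(-1) + e_2·(-1) + e_3·(-1) = 0
Solving this homogeneous linear system for the smallest-integer solution (first nonzero entry positive) gives (1, 1, -2).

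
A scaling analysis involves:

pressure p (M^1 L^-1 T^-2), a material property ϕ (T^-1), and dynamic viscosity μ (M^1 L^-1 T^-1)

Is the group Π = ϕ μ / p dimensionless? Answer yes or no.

yes

Sum the exponent of each base dimension across the product:
  M: −[p]_M + [ϕ]_M + [μ]_M = −(1) + (0) + (1) = 0
  L: −[p]_L + [ϕ]_L + [μ]_L = −(-1) + (0) + (-1) = 0
  T: −[p]_T + [ϕ]_T + [μ]_T = −(-2) + (-1) + (-1) = 0
All base exponents vanish — dimensionless.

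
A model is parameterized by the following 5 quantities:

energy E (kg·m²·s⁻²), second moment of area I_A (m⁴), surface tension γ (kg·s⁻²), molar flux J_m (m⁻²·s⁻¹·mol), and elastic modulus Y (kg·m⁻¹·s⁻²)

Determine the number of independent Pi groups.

2

There are 5 variables and 4 base dimensions (M, L, T, N).
The dimension matrix has rank 3 (less than 4: the dimension vectors are linearly dependent).
Independent dimensionless groups: 5 − 3 = 2.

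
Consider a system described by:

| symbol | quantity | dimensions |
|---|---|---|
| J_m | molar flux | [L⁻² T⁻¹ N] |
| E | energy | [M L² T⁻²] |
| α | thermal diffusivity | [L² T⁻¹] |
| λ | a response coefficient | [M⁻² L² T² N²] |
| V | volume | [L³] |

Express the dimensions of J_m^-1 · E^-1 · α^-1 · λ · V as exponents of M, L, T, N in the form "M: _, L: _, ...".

M: -3, L: 3, T: 6, N: 1

Collect each base-dimension exponent across the product:
  M: −(0) − (1) − (0) + (-2) + (0) = -3
  L: −(-2) − (2) − (2) + (2) + (3) = 3
  T: −(-1) − (-2) − (-1) + (2) + (0) = 6
  N: −(1) − (0) − (0) + (2) + (0) = 1
So the dimensions are [M⁻³ L³ T⁶ N].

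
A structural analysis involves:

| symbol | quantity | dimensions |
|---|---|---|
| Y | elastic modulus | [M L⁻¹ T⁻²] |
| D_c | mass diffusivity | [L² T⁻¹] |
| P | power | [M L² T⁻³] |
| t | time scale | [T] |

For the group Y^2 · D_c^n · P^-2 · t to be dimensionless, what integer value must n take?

Balance the L exponent: (2)·n from D_c, plus 2·(-1) − 2·(2) + (0) = -6 from the rest, must sum to zero.
2n − 6 = 0, so n = 3.

3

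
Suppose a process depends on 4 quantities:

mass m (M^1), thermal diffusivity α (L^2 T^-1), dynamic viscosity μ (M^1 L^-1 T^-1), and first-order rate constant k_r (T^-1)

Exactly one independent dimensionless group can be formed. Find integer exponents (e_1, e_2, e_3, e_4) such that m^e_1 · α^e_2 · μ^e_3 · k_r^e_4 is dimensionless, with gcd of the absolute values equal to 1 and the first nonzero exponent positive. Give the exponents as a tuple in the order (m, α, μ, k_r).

M: e_1·(1) + e_2·(0) + e_3·(1) + e_4·(0) = 0
L: e_1·(0) + e_2·(2) + e_3·(-1) + e_4·(0) = 0
T: e_1·(0) + e_2·(-1) + e_3·(-1) + e_4·(-1) = 0
Solving this homogeneous linear system for the smallest-integer solution (first nonzero entry positive) gives (2, -1, -2, 3).

(2, -1, -2, 3)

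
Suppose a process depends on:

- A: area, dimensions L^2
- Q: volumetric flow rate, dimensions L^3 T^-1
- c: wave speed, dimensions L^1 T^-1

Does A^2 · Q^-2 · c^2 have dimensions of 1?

yes

Sum the exponent of each base dimension across the product:
  M: 2·[A]_M − 2·[Q]_M + 2·[c]_M = 2·(0) − 2·(0) + 2·(0) = 0
  L: 2·[A]_L − 2·[Q]_L + 2·[c]_L = 2·(2) − 2·(3) + 2·(1) = 0
  T: 2·[A]_T − 2·[Q]_T + 2·[c]_T = 2·(0) − 2·(-1) + 2·(-1) = 0
All base exponents vanish — dimensionless.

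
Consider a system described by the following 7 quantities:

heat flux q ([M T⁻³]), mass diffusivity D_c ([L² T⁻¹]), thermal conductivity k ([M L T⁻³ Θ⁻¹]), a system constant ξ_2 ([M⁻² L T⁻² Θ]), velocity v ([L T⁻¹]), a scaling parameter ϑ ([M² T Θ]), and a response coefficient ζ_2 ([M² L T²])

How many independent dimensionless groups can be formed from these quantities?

There are 7 variables and 4 base dimensions (M, L, T, Θ).
The dimension matrix has rank 4.
Independent dimensionless groups: 7 − 4 = 3.

3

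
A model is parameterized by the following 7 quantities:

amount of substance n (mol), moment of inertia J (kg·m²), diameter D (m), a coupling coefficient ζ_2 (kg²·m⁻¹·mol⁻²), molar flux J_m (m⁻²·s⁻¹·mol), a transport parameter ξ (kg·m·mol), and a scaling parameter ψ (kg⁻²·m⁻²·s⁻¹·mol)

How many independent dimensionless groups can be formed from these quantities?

3

There are 7 variables and 4 base dimensions (M, L, T, N).
The dimension matrix has rank 4.
Independent dimensionless groups: 7 − 4 = 3.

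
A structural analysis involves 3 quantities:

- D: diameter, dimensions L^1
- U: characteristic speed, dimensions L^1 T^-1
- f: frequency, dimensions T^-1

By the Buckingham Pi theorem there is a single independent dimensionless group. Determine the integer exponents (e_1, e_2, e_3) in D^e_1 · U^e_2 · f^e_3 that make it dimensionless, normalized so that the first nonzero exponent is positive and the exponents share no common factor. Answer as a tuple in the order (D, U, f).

(1, -1, 1)

L: e_1·(1) + e_2·(1) + e_3·(0) = 0
T: e_1·(0) + e_2·(-1) + e_3·(-1) = 0
Solving this homogeneous linear system for the smallest-integer solution (first nonzero entry positive) gives (1, -1, 1).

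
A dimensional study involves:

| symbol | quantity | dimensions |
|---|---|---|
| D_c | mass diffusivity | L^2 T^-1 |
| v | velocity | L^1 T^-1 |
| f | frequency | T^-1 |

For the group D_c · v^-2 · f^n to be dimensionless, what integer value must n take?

Balance the T exponent: (-1)·n from f, plus (-1) − 2·(-1) = 1 from the rest, must sum to zero.
−n + 1 = 0, so n = 1.

1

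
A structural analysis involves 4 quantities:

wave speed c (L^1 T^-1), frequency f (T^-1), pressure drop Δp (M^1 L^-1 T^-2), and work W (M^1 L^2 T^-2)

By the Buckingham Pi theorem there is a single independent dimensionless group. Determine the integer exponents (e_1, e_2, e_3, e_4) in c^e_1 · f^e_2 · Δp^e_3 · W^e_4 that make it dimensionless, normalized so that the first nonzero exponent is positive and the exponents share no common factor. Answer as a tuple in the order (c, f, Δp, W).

(3, -3, 1, -1)

M: e_1·(0) + e_2·(0) + e_3·(1) + e_4·(1) = 0
L: e_1·(1) + e_2·(0) + e_3·(-1) + e_4·(2) = 0
T: e_1·(-1) + e_2·(-1) + e_3·(-2) + e_4·(-2) = 0
Solving this homogeneous linear system for the smallest-integer solution (first nonzero entry positive) gives (3, -3, 1, -1).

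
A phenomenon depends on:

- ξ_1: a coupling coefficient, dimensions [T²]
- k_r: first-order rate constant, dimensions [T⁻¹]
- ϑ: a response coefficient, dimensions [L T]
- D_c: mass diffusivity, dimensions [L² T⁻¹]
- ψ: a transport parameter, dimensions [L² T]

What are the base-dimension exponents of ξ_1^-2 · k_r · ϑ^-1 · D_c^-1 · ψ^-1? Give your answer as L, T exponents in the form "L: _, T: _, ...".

L: -5, T: -6

Collect each base-dimension exponent across the product:
  L: −2·(0) + (0) − (1) − (2) − (2) = -5
  T: −2·(2) + (-1) − (1) − (-1) − (1) = -6
So the dimensions are [L⁻⁵ T⁻⁶].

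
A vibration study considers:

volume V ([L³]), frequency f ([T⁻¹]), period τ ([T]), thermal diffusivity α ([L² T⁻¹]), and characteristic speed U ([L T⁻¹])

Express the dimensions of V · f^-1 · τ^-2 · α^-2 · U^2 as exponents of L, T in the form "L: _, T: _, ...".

L: 1, T: -1

Collect each base-dimension exponent across the product:
  L: (3) − (0) − 2·(0) − 2·(2) + 2·(1) = 1
  T: (0) − (-1) − 2·(1) − 2·(-1) + 2·(-1) = -1
So the dimensions are [L T⁻¹].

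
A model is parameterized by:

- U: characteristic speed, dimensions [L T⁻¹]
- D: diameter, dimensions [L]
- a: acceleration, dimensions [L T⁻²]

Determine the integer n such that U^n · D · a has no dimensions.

Balance the L exponent: (1)·n from U, plus (1) + (1) = 2 from the rest, must sum to zero.
n + 2 = 0, so n = -2.

-2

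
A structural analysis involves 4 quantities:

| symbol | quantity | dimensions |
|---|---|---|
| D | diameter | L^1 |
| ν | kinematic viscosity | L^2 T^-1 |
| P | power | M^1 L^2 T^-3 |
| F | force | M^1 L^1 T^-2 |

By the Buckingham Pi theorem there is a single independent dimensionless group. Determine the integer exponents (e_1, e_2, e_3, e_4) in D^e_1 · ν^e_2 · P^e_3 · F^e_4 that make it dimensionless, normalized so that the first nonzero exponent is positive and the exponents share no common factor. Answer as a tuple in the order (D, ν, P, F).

M: e_1·(0) + e_2·(0) + e_3·(1) + e_4·(1) = 0
L: e_1·(1) + e_2·(2) + e_3·(2) + e_4·(1) = 0
T: e_1·(0) + e_2·(-1) + e_3·(-3) + e_4·(-2) = 0
Solving this homogeneous linear system for the smallest-integer solution (first nonzero entry positive) gives (1, -1, 1, -1).

(1, -1, 1, -1)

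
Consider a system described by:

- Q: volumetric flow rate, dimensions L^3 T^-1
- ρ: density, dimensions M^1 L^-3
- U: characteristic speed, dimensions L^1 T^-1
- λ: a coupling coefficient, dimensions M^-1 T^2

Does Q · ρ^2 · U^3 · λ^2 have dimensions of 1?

Sum the exponent of each base dimension across the product:
  M: [Q]_M + 2·[ρ]_M + 3·[U]_M + 2·[λ]_M = (0) + 2·(1) + 3·(0) + 2·(-1) = 0
  L: [Q]_L + 2·[ρ]_L + 3·[U]_L + 2·[λ]_L = (3) + 2·(-3) + 3·(1) + 2·(0) = 0
  T: [Q]_T + 2·[ρ]_T + 3·[U]_T + 2·[λ]_T = (-1) + 2·(0) + 3·(-1) + 2·(2) = 0
All base exponents vanish — dimensionless.

yes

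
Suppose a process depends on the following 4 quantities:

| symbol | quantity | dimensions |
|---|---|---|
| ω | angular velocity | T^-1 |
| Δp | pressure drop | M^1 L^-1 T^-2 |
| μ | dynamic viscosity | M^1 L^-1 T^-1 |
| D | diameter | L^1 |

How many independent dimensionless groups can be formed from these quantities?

There are 4 variables and 3 base dimensions (M, L, T).
The dimension matrix has rank 3.
Independent dimensionless groups: 4 − 3 = 1.

1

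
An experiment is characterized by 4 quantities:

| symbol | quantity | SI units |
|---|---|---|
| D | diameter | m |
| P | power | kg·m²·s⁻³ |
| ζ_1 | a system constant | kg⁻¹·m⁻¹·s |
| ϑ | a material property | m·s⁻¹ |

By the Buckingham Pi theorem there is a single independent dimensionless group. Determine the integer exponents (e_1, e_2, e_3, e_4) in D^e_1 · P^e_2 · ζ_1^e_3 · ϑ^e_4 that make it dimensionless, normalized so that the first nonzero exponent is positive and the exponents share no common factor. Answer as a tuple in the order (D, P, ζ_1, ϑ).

M: e_1·(0) + e_2·(1) + e_3·(-1) + e_4·(0) = 0
L: e_1·(1) + e_2·(2) + e_3·(-1) + e_4·(1) = 0
T: e_1·(0) + e_2·(-3) + e_3·(1) + e_4·(-1) = 0
Solving this homogeneous linear system for the smallest-integer solution (first nonzero entry positive) gives (1, 1, 1, -2).

(1, 1, 1, -2)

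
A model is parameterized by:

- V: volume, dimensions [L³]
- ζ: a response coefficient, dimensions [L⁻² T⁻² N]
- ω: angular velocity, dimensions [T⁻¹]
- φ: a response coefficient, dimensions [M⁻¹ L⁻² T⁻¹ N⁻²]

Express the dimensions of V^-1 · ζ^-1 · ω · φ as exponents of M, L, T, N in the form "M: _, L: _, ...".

Collect each base-dimension exponent across the product:
  M: −(0) − (0) + (0) + (-1) = -1
  L: −(3) − (-2) + (0) + (-2) = -3
  T: −(0) − (-2) + (-1) + (-1) = 0
  N: −(0) − (1) + (0) + (-2) = -3
So the dimensions are [M⁻¹ L⁻³ N⁻³].

M: -1, L: -3, T: 0, N: -3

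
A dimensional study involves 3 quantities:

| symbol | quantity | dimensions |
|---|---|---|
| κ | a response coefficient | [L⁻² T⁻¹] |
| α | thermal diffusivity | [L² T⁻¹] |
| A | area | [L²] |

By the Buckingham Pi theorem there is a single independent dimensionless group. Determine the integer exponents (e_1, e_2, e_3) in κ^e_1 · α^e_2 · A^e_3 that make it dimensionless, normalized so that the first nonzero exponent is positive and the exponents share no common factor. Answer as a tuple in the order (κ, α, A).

L: e_1·(-2) + e_2·(2) + e_3·(2) = 0
T: e_1·(-1) + e_2·(-1) + e_3·(0) = 0
Solving this homogeneous linear system for the smallest-integer solution (first nonzero entry positive) gives (1, -1, 2).

(1, -1, 2)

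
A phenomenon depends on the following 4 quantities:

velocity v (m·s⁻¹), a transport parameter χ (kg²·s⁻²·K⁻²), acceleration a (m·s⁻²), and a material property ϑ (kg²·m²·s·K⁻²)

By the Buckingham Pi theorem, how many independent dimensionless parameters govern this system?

1

There are 4 variables and 4 base dimensions (M, L, T, Θ).
The dimension matrix has rank 3 (less than 4: the dimension vectors are linearly dependent).
Independent dimensionless groups: 4 − 3 = 1.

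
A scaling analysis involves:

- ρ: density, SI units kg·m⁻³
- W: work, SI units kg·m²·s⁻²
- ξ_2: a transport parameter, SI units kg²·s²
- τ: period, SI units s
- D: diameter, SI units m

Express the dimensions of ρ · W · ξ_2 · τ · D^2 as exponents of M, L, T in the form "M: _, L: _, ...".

M: 4, L: 1, T: 1

Collect each base-dimension exponent across the product:
  M: (1) + (1) + (2) + (0) + 2·(0) = 4
  L: (-3) + (2) + (0) + (0) + 2·(1) = 1
  T: (0) + (-2) + (2) + (1) + 2·(0) = 1
So the dimensions are [M⁴ L T].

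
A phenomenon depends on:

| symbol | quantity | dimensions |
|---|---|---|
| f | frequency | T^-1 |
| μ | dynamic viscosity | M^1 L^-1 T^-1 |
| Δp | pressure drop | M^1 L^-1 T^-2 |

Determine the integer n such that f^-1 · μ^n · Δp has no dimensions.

Balance the M exponent: (1)·n from μ, plus −(0) + (1) = 1 from the rest, must sum to zero.
n + 1 = 0, so n = -1.

-1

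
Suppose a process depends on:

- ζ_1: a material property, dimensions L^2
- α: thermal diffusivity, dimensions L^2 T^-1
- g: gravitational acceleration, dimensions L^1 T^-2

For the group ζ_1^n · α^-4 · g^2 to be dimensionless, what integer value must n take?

3

Balance the L exponent: (2)·n from ζ_1, plus −4·(2) + 2·(1) = -6 from the rest, must sum to zero.
2n − 6 = 0, so n = 3.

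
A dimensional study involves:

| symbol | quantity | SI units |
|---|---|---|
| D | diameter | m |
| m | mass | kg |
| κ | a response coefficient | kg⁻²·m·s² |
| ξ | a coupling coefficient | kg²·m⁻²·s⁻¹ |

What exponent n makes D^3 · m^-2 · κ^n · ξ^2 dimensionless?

Balance the M exponent: (-2)·n from κ, plus 3·(0) − 2·(1) + 2·(2) = 2 from the rest, must sum to zero.
-2n + 2 = 0, so n = 1.

1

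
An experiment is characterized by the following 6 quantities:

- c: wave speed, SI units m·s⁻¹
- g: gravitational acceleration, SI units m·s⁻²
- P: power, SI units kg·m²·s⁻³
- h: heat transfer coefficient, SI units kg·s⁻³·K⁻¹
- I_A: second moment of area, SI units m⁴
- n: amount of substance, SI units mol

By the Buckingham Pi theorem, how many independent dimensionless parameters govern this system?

There are 6 variables and 5 base dimensions (M, L, T, Θ, N).
The dimension matrix has rank 5.
Independent dimensionless groups: 6 − 5 = 1.

1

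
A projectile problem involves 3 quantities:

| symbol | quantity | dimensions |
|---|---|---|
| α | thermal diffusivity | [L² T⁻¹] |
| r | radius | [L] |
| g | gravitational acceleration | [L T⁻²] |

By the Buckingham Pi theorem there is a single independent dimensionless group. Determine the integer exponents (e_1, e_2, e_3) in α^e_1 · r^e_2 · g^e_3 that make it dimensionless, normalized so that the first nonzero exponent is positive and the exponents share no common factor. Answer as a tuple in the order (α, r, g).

(2, -3, -1)

L: e_1·(2) + e_2·(1) + e_3·(1) = 0
T: e_1·(-1) + e_2·(0) + e_3·(-2) = 0
Solving this homogeneous linear system for the smallest-integer solution (first nonzero entry positive) gives (2, -3, -1).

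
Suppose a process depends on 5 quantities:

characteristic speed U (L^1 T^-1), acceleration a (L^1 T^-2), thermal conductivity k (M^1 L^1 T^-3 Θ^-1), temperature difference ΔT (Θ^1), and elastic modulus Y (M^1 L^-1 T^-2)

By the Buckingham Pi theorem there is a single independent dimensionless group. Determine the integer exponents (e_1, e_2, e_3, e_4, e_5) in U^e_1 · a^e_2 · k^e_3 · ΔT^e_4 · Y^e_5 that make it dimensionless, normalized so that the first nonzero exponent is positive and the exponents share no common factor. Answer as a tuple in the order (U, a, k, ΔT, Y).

(3, -1, -1, -1, 1)

M: e_1·(0) + e_2·(0) + e_3·(1) + e_4·(0) + e_5·(1) = 0
L: e_1·(1) + e_2·(1) + e_3·(1) + e_4·(0) + e_5·(-1) = 0
T: e_1·(-1) + e_2·(-2) + e_3·(-3) + e_4·(0) + e_5·(-2) = 0
Θ: e_1·(0) + e_2·(0) + e_3·(-1) + e_4·(1) + e_5·(0) = 0
Solving this homogeneous linear system for the smallest-integer solution (first nonzero entry positive) gives (3, -1, -1, -1, 1).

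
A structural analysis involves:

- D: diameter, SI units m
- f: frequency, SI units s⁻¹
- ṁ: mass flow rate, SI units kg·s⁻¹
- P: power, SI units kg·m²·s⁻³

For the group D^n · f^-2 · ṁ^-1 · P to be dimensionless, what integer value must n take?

-2

Balance the L exponent: (1)·n from D, plus −2·(0) − (0) + (2) = 2 from the rest, must sum to zero.
n + 2 = 0, so n = -2.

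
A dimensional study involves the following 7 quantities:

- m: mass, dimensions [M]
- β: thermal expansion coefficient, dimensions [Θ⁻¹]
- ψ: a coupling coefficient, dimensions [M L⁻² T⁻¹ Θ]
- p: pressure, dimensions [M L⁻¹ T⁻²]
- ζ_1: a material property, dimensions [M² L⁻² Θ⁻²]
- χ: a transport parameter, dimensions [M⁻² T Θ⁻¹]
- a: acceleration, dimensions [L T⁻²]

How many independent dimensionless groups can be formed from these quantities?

3

There are 7 variables and 4 base dimensions (M, L, T, Θ).
The dimension matrix has rank 4.
Independent dimensionless groups: 7 − 4 = 3.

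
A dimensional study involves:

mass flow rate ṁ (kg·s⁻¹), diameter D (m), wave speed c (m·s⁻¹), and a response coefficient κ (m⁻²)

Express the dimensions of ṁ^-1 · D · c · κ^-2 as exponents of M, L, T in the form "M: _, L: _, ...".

Collect each base-dimension exponent across the product:
  M: −(1) + (0) + (0) − 2·(0) = -1
  L: −(0) + (1) + (1) − 2·(-2) = 6
  T: −(-1) + (0) + (-1) − 2·(0) = 0
So the dimensions are [M⁻¹ L⁶].

M: -1, L: 6, T: 0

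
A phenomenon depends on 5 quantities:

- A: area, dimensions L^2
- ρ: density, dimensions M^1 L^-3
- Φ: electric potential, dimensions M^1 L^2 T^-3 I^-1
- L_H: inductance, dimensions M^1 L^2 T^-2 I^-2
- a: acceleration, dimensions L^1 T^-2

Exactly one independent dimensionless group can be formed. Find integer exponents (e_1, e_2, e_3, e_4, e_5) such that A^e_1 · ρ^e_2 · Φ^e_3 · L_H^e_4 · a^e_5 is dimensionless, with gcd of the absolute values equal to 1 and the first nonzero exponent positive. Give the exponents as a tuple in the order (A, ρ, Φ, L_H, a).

M: e_1·(0) + e_2·(1) + e_3·(1) + e_4·(1) + e_5·(0) = 0
L: e_1·(2) + e_2·(-3) + e_3·(2) + e_4·(2) + e_5·(1) = 0
T: e_1·(0) + e_2·(0) + e_3·(-3) + e_4·(-2) + e_5·(-2) = 0
I: e_1·(0) + e_2·(0) + e_3·(-1) + e_4·(-2) + e_5·(0) = 0
Solving this homogeneous linear system for the smallest-integer solution (first nonzero entry positive) gives (3, 2, -4, 2, 4).

(3, 2, -4, 2, 4)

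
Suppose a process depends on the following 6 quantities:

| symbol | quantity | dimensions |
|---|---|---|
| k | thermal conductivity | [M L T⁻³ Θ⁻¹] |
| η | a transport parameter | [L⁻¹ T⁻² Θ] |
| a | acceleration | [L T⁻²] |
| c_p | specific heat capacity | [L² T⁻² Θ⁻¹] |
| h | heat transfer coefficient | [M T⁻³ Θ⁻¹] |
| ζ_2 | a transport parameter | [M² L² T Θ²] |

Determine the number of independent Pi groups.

There are 6 variables and 4 base dimensions (M, L, T, Θ).
The dimension matrix has rank 4.
Independent dimensionless groups: 6 − 4 = 2.

2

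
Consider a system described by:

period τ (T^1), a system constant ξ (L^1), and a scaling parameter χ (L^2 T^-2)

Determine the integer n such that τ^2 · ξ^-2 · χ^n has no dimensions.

Balance the L exponent: (2)·n from χ, plus 2·(0) − 2·(1) = -2 from the rest, must sum to zero.
2n − 2 = 0, so n = 1.

1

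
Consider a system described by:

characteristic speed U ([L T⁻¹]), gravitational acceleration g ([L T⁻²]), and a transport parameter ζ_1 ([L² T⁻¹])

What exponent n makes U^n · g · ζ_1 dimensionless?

Balance the L exponent: (1)·n from U, plus (1) + (2) = 3 from the rest, must sum to zero.
n + 3 = 0, so n = -3.

-3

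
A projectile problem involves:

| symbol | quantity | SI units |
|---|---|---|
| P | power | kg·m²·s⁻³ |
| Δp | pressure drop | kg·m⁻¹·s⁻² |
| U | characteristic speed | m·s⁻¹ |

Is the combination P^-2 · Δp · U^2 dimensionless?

Sum the exponent of each base dimension across the product:
  M: −2·[P]_M + [Δp]_M + 2·[U]_M = −2·(1) + (1) + 2·(0) = -1
  L: −2·[P]_L + [Δp]_L + 2·[U]_L = −2·(2) + (-1) + 2·(1) = -3
  T: −2·[P]_T + [Δp]_T + 2·[U]_T = −2·(-3) + (-2) + 2·(-1) = 2
Net dimensions [M⁻¹ L⁻³ T²] ≠ [1] — not dimensionless.

no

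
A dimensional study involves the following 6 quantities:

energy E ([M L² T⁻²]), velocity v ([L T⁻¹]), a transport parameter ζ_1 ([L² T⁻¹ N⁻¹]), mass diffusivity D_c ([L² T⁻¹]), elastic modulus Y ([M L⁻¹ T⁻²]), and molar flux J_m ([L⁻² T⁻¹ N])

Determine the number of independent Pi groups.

There are 6 variables and 4 base dimensions (M, L, T, N).
The dimension matrix has rank 4.
Independent dimensionless groups: 6 − 4 = 2.

2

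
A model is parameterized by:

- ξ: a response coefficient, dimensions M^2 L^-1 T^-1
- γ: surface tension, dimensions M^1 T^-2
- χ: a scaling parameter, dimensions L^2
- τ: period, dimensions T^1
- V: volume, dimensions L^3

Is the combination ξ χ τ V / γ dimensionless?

Sum the exponent of each base dimension across the product:
  M: [ξ]_M − [γ]_M + [χ]_M + [τ]_M + [V]_M = (2) − (1) + (0) + (0) + (0) = 1
  L: [ξ]_L − [γ]_L + [χ]_L + [τ]_L + [V]_L = (-1) − (0) + (2) + (0) + (3) = 4
  T: [ξ]_T − [γ]_T + [χ]_T + [τ]_T + [V]_T = (-1) − (-2) + (0) + (1) + (0) = 2
Net dimensions [M L⁴ T²] ≠ [1] — not dimensionless.

no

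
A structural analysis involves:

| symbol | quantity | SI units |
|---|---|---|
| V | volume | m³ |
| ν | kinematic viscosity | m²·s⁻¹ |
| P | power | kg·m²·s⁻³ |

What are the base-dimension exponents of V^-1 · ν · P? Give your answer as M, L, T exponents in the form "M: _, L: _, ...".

Collect each base-dimension exponent across the product:
  M: −(0) + (0) + (1) = 1
  L: −(3) + (2) + (2) = 1
  T: −(0) + (-1) + (-3) = -4
So the dimensions are [M L T⁻⁴].

M: 1, L: 1, T: -4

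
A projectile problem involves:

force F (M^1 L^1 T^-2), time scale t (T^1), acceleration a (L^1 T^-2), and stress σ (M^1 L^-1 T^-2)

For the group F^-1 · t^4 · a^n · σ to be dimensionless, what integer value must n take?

Balance the L exponent: (1)·n from a, plus −(1) + 4·(0) + (-1) = -2 from the rest, must sum to zero.
n − 2 = 0, so n = 2.

2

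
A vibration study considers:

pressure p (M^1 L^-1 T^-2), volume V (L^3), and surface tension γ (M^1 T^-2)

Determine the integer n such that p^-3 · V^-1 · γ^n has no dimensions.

3

Balance the M exponent: (1)·n from γ, plus −3·(1) − (0) = -3 from the rest, must sum to zero.
n − 3 = 0, so n = 3.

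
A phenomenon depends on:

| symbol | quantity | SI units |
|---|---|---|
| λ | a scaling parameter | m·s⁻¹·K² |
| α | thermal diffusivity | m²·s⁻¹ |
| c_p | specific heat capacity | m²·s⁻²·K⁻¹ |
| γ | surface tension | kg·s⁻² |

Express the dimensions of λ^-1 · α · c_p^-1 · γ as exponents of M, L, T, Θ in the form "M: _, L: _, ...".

Collect each base-dimension exponent across the product:
  M: −(0) + (0) − (0) + (1) = 1
  L: −(1) + (2) − (2) + (0) = -1
  T: −(-1) + (-1) − (-2) + (-2) = 0
  Θ: −(2) + (0) − (-1) + (0) = -1
So the dimensions are [M L⁻¹ Θ⁻¹].

M: 1, L: -1, T: 0, Θ: -1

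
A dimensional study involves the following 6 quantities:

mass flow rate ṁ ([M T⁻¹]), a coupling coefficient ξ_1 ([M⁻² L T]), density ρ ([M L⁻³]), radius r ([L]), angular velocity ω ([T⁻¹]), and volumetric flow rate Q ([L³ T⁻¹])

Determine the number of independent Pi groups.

There are 6 variables and 3 base dimensions (M, L, T).
The dimension matrix has rank 3.
Independent dimensionless groups: 6 − 3 = 3.

3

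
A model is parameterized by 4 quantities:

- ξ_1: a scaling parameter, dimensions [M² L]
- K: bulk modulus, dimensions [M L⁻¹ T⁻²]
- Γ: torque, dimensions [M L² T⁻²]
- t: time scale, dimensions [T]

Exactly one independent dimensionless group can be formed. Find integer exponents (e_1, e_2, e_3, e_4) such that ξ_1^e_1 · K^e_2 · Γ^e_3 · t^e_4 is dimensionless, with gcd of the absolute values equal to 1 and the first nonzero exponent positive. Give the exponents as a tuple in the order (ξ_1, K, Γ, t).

M: e_1·(2) + e_2·(1) + e_3·(1) + e_4·(0) = 0
L: e_1·(1) + e_2·(-1) + e_3·(2) + e_4·(0) = 0
T: e_1·(0) + e_2·(-2) + e_3·(-2) + e_4·(1) = 0
Solving this homogeneous linear system for the smallest-integer solution (first nonzero entry positive) gives (1, -1, -1, -4).

(1, -1, -1, -4)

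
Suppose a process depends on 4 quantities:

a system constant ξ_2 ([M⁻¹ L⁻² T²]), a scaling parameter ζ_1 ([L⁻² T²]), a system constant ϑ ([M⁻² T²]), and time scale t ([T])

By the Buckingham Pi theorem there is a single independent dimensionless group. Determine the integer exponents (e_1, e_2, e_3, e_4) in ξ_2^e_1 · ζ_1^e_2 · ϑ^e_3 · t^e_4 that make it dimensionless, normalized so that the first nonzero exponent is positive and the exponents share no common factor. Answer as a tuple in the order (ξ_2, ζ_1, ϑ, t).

(2, -2, -1, 2)

M: e_1·(-1) + e_2·(0) + e_3·(-2) + e_4·(0) = 0
L: e_1·(-2) + e_2·(-2) + e_3·(0) + e_4·(0) = 0
T: e_1·(2) + e_2·(2) + e_3·(2) + e_4·(1) = 0
Solving this homogeneous linear system for the smallest-integer solution (first nonzero entry positive) gives (2, -2, -1, 2).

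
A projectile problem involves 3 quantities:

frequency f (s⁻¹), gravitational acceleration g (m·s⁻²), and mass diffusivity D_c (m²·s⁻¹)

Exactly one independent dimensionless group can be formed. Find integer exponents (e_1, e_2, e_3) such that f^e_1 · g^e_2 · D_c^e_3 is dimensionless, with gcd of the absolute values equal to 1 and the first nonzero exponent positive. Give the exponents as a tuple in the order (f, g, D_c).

L: e_1·(0) + e_2·(1) + e_3·(2) = 0
T: e_1·(-1) + e_2·(-2) + e_3·(-1) = 0
Solving this homogeneous linear system for the smallest-integer solution (first nonzero entry positive) gives (3, -2, 1).

(3, -2, 1)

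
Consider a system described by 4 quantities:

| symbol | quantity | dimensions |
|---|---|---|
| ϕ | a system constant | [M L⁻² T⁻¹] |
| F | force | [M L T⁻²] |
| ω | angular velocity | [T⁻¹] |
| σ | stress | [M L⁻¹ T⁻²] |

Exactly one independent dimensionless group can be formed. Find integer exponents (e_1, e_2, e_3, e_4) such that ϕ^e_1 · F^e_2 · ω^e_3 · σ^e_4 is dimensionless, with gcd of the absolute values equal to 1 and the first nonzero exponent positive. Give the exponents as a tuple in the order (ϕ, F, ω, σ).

M: e_1·(1) + e_2·(1) + e_3·(0) + e_4·(1) = 0
L: e_1·(-2) + e_2·(1) + e_3·(0) + e_4·(-1) = 0
T: e_1·(-1) + e_2·(-2) + e_3·(-1) + e_4·(-2) = 0
Solving this homogeneous linear system for the smallest-integer solution (first nonzero entry positive) gives (2, 1, 2, -3).

(2, 1, 2, -3)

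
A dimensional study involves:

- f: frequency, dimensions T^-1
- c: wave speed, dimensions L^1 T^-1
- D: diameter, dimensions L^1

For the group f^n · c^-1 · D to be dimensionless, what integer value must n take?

1

Balance the T exponent: (-1)·n from f, plus −(-1) + (0) = 1 from the rest, must sum to zero.
−n + 1 = 0, so n = 1.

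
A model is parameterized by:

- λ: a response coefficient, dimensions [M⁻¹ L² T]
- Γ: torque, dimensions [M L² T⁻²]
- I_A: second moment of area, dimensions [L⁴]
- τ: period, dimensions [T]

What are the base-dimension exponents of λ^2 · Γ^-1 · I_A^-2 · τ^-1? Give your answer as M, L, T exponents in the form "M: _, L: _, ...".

Collect each base-dimension exponent across the product:
  M: 2·(-1) − (1) − 2·(0) − (0) = -3
  L: 2·(2) − (2) − 2·(4) − (0) = -6
  T: 2·(1) − (-2) − 2·(0) − (1) = 3
So the dimensions are [M⁻³ L⁻⁶ T³].

M: -3, L: -6, T: 3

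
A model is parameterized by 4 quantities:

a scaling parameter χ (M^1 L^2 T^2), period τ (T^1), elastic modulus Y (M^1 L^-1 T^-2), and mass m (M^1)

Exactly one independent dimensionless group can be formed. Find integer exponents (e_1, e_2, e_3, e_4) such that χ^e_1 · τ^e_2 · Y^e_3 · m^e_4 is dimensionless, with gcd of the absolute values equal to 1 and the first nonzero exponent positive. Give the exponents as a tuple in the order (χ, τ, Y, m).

M: e_1·(1) + e_2·(0) + e_3·(1) + e_4·(1) = 0
L: e_1·(2) + e_2·(0) + e_3·(-1) + e_4·(0) = 0
T: e_1·(2) + e_2·(1) + e_3·(-2) + e_4·(0) = 0
Solving this homogeneous linear system for the smallest-integer solution (first nonzero entry positive) gives (1, 2, 2, -3).

(1, 2, 2, -3)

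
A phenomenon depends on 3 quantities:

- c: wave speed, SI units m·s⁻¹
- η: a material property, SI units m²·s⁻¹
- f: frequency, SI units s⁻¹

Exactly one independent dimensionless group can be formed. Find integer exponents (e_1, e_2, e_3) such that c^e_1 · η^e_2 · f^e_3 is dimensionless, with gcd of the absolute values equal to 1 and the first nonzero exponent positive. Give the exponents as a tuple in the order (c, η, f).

L: e_1·(1) + e_2·(2) + e_3·(0) = 0
T: e_1·(-1) + e_2·(-1) + e_3·(-1) = 0
Solving this homogeneous linear system for the smallest-integer solution (first nonzero entry positive) gives (2, -1, -1).

(2, -1, -1)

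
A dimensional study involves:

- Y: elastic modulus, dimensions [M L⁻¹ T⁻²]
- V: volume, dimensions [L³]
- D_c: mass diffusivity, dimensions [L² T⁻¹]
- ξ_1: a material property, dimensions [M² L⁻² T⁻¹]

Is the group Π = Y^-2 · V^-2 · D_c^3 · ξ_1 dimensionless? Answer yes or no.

Sum the exponent of each base dimension across the product:
  M: −2·[Y]_M − 2·[V]_M + 3·[D_c]_M + [ξ_1]_M = −2·(1) − 2·(0) + 3·(0) + (2) = 0
  L: −2·[Y]_L − 2·[V]_L + 3·[D_c]_L + [ξ_1]_L = −2·(-1) − 2·(3) + 3·(2) + (-2) = 0
  T: −2·[Y]_T − 2·[V]_T + 3·[D_c]_T + [ξ_1]_T = −2·(-2) − 2·(0) + 3·(-1) + (-1) = 0
All base exponents vanish — dimensionless.

yes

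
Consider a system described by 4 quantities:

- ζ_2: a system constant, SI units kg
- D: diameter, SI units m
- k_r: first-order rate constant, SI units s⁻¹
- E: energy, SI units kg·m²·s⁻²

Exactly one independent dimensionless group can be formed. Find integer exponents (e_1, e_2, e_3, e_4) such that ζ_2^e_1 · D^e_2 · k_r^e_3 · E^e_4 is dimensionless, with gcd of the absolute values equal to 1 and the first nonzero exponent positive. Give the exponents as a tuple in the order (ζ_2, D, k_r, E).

M: e_1·(1) + e_2·(0) + e_3·(0) + e_4·(1) = 0
L: e_1·(0) + e_2·(1) + e_3·(0) + e_4·(2) = 0
T: e_1·(0) + e_2·(0) + e_3·(-1) + e_4·(-2) = 0
Solving this homogeneous linear system for the smallest-integer solution (first nonzero entry positive) gives (1, 2, 2, -1).

(1, 2, 2, -1)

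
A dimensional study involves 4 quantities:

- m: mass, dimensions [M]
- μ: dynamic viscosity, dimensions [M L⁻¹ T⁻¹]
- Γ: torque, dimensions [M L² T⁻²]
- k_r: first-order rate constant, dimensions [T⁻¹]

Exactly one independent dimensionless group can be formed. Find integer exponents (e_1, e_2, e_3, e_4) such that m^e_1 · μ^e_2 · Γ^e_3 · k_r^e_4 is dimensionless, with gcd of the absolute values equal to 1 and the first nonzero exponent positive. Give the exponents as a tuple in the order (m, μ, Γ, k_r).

M: e_1·(1) + e_2·(1) + e_3·(1) + e_4·(0) = 0
L: e_1·(0) + e_2·(-1) + e_3·(2) + e_4·(0) = 0
T: e_1·(0) + e_2·(-1) + e_3·(-2) + e_4·(-1) = 0
Solving this homogeneous linear system for the smallest-integer solution (first nonzero entry positive) gives (3, -2, -1, 4).

(3, -2, -1, 4)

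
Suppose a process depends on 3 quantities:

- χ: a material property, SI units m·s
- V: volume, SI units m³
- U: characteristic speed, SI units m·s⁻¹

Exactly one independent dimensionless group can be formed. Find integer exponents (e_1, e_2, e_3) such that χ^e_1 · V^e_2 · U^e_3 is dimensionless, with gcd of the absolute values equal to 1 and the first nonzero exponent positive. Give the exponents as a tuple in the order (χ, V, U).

L: e_1·(1) + e_2·(3) + e_3·(1) = 0
T: e_1·(1) + e_2·(0) + e_3·(-1) = 0
Solving this homogeneous linear system for the smallest-integer solution (first nonzero entry positive) gives (3, -2, 3).

(3, -2, 3)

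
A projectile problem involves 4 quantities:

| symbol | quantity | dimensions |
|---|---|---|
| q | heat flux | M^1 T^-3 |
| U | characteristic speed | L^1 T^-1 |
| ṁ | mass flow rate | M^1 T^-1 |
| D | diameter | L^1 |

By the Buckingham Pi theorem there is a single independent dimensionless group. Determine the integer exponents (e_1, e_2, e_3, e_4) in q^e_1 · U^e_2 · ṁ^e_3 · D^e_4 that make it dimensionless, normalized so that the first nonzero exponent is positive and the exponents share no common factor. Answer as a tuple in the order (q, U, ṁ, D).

M: e_1·(1) + e_2·(0) + e_3·(1) + e_4·(0) = 0
L: e_1·(0) + e_2·(1) + e_3·(0) + e_4·(1) = 0
T: e_1·(-3) + e_2·(-1) + e_3·(-1) + e_4·(0) = 0
Solving this homogeneous linear system for the smallest-integer solution (first nonzero entry positive) gives (1, -2, -1, 2).

(1, -2, -1, 2)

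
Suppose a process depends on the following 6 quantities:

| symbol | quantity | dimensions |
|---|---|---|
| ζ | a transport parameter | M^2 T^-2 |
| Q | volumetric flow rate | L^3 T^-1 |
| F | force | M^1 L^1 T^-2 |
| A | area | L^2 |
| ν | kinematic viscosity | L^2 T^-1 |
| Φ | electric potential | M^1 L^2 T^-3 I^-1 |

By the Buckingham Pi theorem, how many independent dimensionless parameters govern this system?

There are 6 variables and 4 base dimensions (M, L, T, I).
The dimension matrix has rank 4.
Independent dimensionless groups: 6 − 4 = 2.

2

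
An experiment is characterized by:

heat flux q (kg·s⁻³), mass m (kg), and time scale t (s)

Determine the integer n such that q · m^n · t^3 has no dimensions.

Balance the M exponent: (1)·n from m, plus (1) + 3·(0) = 1 from the rest, must sum to zero.
n + 1 = 0, so n = -1.

-1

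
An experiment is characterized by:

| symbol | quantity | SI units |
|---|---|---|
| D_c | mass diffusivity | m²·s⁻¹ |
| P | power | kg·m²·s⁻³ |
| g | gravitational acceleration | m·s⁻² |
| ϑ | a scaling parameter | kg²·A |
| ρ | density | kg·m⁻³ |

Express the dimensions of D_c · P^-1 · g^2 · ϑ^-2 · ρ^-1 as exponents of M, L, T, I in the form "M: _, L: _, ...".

Collect each base-dimension exponent across the product:
  M: (0) − (1) + 2·(0) − 2·(2) − (1) = -6
  L: (2) − (2) + 2·(1) − 2·(0) − (-3) = 5
  T: (-1) − (-3) + 2·(-2) − 2·(0) − (0) = -2
  I: (0) − (0) + 2·(0) − 2·(1) − (0) = -2
So the dimensions are [M⁻⁶ L⁵ T⁻² I⁻²].

M: -6, L: 5, T: -2, I: -2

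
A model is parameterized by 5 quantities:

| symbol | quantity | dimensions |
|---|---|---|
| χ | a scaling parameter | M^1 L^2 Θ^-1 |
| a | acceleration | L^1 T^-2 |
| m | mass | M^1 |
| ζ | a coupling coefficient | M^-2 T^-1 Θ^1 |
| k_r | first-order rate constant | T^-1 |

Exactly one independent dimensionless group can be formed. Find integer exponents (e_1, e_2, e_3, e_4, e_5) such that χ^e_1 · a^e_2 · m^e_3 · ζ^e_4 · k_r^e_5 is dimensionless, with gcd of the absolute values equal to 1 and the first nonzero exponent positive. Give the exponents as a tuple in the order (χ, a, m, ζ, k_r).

(1, -2, 1, 1, 3)

M: e_1·(1) + e_2·(0) + e_3·(1) + e_4·(-2) + e_5·(0) = 0
L: e_1·(2) + e_2·(1) + e_3·(0) + e_4·(0) + e_5·(0) = 0
T: e_1·(0) + e_2·(-2) + e_3·(0) + e_4·(-1) + e_5·(-1) = 0
Θ: e_1·(-1) + e_2·(0) + e_3·(0) + e_4·(1) + e_5·(0) = 0
Solving this homogeneous linear system for the smallest-integer solution (first nonzero entry positive) gives (1, -2, 1, 1, 3).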